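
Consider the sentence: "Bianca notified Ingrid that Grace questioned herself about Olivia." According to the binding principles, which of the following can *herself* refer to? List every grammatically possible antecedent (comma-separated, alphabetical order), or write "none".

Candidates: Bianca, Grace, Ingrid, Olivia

Grace

*herself* is a reflexive; Principle A requires it to be bound within its binding domain — the clause headed by 'questioned'.
— Bianca: subject of the matrix clause; c-commands the reflexive but lies outside its binding domain — cannot bind it (Principle A).
— Grace: subject of the clause headed by 'questioned'; c-commands the reflexive within its binding domain — allowed (Principle A).
— Ingrid: object of the matrix clause; c-commands the reflexive but lies outside its binding domain — cannot bind it (Principle A).
— Olivia: second object of the clause headed by 'questioned'; does not c-command the reflexive — cannot bind it (Principle A).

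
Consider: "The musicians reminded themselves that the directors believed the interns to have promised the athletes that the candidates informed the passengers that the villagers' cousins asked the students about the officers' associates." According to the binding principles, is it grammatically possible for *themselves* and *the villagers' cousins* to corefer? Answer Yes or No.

*themselves* is a reflexive; Principle A requires it to be bound within its binding domain — the matrix clause.
— the villagers' cousins: subject of the clause headed by 'asked'; does not c-command the reflexive — cannot bind it (Principle A).

No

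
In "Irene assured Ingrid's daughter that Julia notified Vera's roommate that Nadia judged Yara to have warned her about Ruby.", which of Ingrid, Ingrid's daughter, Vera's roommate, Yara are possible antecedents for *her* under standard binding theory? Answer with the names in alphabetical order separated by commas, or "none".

*her* is a pronoun; Principle B requires it to be free in its binding domain — the clause headed by 'warned'.
— Ingrid: possessor inside the object DP of the matrix clause; does not c-command the pronoun — Principle B does not apply; allowed.
— Ingrid's daughter: object of the matrix clause; c-commands the pronoun but lies outside its binding domain — allowed.
— Vera's roommate: object of the clause headed by 'notified'; c-commands the pronoun but lies outside its binding domain — allowed.
— Yara: subject of the clause headed by 'warned'; c-commands the pronoun within its binding domain — blocked (Principle B).

Ingrid, Ingrid's daughter, Vera's roommate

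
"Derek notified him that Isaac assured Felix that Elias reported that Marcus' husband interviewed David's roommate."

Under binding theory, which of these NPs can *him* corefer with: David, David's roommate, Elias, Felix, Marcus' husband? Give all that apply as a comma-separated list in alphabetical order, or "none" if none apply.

none

*him* is a pronoun; Principle B requires it to be free in its binding domain — the matrix clause.
— David: possessor inside the object DP of the clause headed by 'interviewed'; is c-commanded by the pronoun; coreference would bind this R-expression — blocked (Principle C).
— David's roommate: object of the clause headed by 'interviewed'; is c-commanded by the pronoun; coreference would bind this R-expression — blocked (Principle C).
— Elias: subject of the clause headed by 'reported'; is c-commanded by the pronoun; coreference would bind this R-expression — blocked (Principle C).
— Felix: object of the clause headed by 'assured'; is c-commanded by the pronoun; coreference would bind this R-expression — blocked (Principle C).
— Marcus' husband: subject of the clause headed by 'interviewed'; is c-commanded by the pronoun; coreference would bind this R-expression — blocked (Principle C).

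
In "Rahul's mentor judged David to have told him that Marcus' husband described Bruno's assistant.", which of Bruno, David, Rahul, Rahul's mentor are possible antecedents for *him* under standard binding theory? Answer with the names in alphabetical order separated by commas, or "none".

*him* is a pronoun; Principle B requires it to be free in its binding domain — the clause headed by 'told'.
— Bruno: possessor inside the object DP of the clause headed by 'described'; is c-commanded by the pronoun; coreference would bind this R-expression — blocked (Principle C).
— David: subject of the clause headed by 'told'; c-commands the pronoun within its binding domain — blocked (Principle B).
— Rahul: possessor inside the subject DP of the matrix clause; does not c-command the pronoun — Principle B does not apply; allowed.
— Rahul's mentor: subject of the matrix clause; c-commands the pronoun but lies outside its binding domain — allowed.

Rahul, Rahul's mentor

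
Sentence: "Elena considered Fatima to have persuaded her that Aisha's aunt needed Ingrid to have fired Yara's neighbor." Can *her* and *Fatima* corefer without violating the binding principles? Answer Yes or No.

No

*Fatima* is an R-expression; Principle C requires it to be free (not bound by any c-commanding expression).
— her: object of the clause headed by 'persuaded'; the R-expression locally c-commands the pronoun — coreference blocked (Principle B on the pronoun).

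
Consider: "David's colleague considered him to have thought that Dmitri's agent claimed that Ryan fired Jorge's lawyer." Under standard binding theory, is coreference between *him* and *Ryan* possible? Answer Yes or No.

No

*Ryan* is an R-expression; Principle C requires it to be free (not bound by any c-commanding expression).
— him: subject of the clause headed by 'thought'; the pronoun c-commands the R-expression — coreference blocked (Principle C).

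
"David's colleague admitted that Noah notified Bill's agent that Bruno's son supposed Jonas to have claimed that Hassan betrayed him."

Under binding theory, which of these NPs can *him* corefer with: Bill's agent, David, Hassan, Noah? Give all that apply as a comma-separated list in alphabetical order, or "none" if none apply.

*him* is a pronoun; Principle B requires it to be free in its binding domain — the clause headed by 'betrayed'.
— Bill's agent: object of the clause headed by 'notified'; c-commands the pronoun but lies outside its binding domain — allowed.
— David: possessor inside the subject DP of the matrix clause; does not c-command the pronoun — Principle B does not apply; allowed.
— Hassan: subject of the clause headed by 'betrayed'; c-commands the pronoun within its binding domain — blocked (Principle B).
— Noah: subject of the clause headed by 'notified'; c-commands the pronoun but lies outside its binding domain — allowed.

Bill's agent, David, Noah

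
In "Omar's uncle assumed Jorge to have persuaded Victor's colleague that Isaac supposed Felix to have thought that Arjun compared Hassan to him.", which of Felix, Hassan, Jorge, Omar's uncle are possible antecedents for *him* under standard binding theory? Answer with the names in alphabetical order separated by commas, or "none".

*him* is a pronoun; Principle B requires it to be free in its binding domain — the clause headed by 'compared'.
— Felix: subject of the clause headed by 'thought'; c-commands the pronoun but lies outside its binding domain — allowed.
— Hassan: object of the clause headed by 'compared'; c-commands the pronoun within its binding domain — blocked (Principle B).
— Jorge: subject of the clause headed by 'persuaded'; c-commands the pronoun but lies outside its binding domain — allowed.
— Omar's uncle: subject of the matrix clause; c-commands the pronoun but lies outside its binding domain — allowed.

Felix, Jorge, Omar's uncle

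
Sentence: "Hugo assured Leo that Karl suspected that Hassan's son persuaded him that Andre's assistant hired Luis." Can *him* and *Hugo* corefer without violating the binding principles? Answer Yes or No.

*Hugo* is an R-expression; Principle C requires it to be free (not bound by any c-commanding expression).
— him: object of the clause headed by 'persuaded'; the pronoun does not c-command the R-expression — coreference allowed.

Yes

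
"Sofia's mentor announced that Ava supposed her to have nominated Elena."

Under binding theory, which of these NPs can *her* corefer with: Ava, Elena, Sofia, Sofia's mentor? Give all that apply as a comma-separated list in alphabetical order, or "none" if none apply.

*her* is a pronoun; Principle B requires it to be free in its binding domain — the clause headed by 'supposed'.
— Ava: subject of the clause headed by 'supposed'; c-commands the pronoun within its binding domain — blocked (Principle B).
— Elena: object of the clause headed by 'nominated'; is c-commanded by the pronoun; coreference would bind this R-expression — blocked (Principle C).
— Sofia: possessor inside the subject DP of the matrix clause; does not c-command the pronoun — Principle B does not apply; allowed.
— Sofia's mentor: subject of the matrix clause; c-commands the pronoun but lies outside its binding domain — allowed.

Sofia, Sofia's mentor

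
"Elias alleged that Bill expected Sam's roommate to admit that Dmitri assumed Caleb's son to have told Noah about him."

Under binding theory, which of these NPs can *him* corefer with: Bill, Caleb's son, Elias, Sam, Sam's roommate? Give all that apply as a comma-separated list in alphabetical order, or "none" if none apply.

*him* is a pronoun; Principle B requires it to be free in its binding domain — the clause headed by 'told'.
— Bill: subject of the clause headed by 'expected'; c-commands the pronoun but lies outside its binding domain — allowed.
— Caleb's son: subject of the clause headed by 'told'; c-commands the pronoun within its binding domain — blocked (Principle B).
— Elias: subject of the matrix clause; c-commands the pronoun but lies outside its binding domain — allowed.
— Sam: possessor inside the subject DP of the clause headed by 'admit'; does not c-command the pronoun — Principle B does not apply; allowed.
— Sam's roommate: subject of the clause headed by 'admit'; c-commands the pronoun but lies outside its binding domain — allowed.

Bill, Elias, Sam, Sam's roommate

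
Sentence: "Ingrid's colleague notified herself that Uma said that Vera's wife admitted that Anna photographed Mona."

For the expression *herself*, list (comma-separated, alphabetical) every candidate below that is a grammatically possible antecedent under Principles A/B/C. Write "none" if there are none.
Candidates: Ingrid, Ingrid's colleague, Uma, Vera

Ingrid's colleague

*herself* is a reflexive; Principle A requires it to be bound within its binding domain — the matrix clause.
— Ingrid: possessor inside the subject DP of the matrix clause; does not c-command the reflexive — cannot bind it (Principle A).
— Ingrid's colleague: subject of the matrix clause; c-commands the reflexive within its binding domain — allowed (Principle A).
— Uma: subject of the clause headed by 'said'; does not c-command the reflexive — cannot bind it (Principle A).
— Vera: possessor inside the subject DP of the clause headed by 'admitted'; does not c-command the reflexive — cannot bind it (Principle A).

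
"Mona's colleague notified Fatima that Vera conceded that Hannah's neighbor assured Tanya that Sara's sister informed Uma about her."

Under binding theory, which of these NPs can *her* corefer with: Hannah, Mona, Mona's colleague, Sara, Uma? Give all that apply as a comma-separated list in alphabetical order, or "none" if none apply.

Hannah, Mona, Mona's colleague, Sara

*her* is a pronoun; Principle B requires it to be free in its binding domain — the clause headed by 'informed'.
— Hannah: possessor inside the subject DP of the clause headed by 'assured'; does not c-command the pronoun — Principle B does not apply; allowed.
— Mona: possessor inside the subject DP of the matrix clause; does not c-command the pronoun — Principle B does not apply; allowed.
— Mona's colleague: subject of the matrix clause; c-commands the pronoun but lies outside its binding domain — allowed.
— Sara: possessor inside the subject DP of the clause headed by 'informed'; does not c-command the pronoun — Principle B does not apply; allowed.
— Uma: object of the clause headed by 'informed'; c-commands the pronoun within its binding domain — blocked (Principle B).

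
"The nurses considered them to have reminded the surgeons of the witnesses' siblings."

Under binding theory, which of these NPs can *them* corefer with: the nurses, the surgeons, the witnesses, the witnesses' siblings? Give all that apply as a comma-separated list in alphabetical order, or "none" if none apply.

*them* is a pronoun; Principle B requires it to be free in its binding domain — the matrix clause.
— the nurses: subject of the matrix clause; c-commands the pronoun within its binding domain — blocked (Principle B).
— the surgeons: object of the clause headed by 'reminded'; is c-commanded by the pronoun; coreference would bind this R-expression — blocked (Principle C).
— the witnesses: possessor inside the second object DP of the clause headed by 'reminded'; is c-commanded by the pronoun; coreference would bind this R-expression — blocked (Principle C).
— the witnesses' siblings: second object of the clause headed by 'reminded'; is c-commanded by the pronoun; coreference would bind this R-expression — blocked (Principle C).

none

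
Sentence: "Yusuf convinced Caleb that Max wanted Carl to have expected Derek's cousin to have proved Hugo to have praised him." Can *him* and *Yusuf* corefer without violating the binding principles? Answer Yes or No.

Yes

*Yusuf* is an R-expression; Principle C requires it to be free (not bound by any c-commanding expression).
— him: object of the clause headed by 'praised'; the pronoun does not c-command the R-expression — coreference allowed.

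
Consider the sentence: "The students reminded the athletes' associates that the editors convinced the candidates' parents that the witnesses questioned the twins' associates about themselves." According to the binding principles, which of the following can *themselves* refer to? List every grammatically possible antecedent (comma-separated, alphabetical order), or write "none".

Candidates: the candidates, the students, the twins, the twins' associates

the twins' associates

*themselves* is a reflexive; Principle A requires it to be bound within its binding domain — the clause headed by 'questioned'.
— the candidates: possessor inside the object DP of the clause headed by 'convinced'; does not c-command the reflexive — cannot bind it (Principle A).
— the students: subject of the matrix clause; c-commands the reflexive but lies outside its binding domain — cannot bind it (Principle A).
— the twins: possessor inside the object DP of the clause headed by 'questioned'; does not c-command the reflexive — cannot bind it (Principle A).
— the twins' associates: object of the clause headed by 'questioned'; c-commands the reflexive within its binding domain — allowed (Principle A).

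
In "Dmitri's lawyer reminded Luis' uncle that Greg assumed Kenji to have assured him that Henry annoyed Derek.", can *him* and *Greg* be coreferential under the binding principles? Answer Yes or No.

*Greg* is an R-expression; Principle C requires it to be free (not bound by any c-commanding expression).
— him: object of the clause headed by 'assured'; the pronoun does not c-command the R-expression — coreference allowed.

Yes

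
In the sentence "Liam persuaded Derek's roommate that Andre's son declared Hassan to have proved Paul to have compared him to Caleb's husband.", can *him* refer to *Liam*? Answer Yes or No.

Yes

*him* is a pronoun; Principle B requires it to be free in its binding domain — the clause headed by 'compared'.
— Liam: subject of the matrix clause; c-commands the pronoun but lies outside its binding domain — allowed.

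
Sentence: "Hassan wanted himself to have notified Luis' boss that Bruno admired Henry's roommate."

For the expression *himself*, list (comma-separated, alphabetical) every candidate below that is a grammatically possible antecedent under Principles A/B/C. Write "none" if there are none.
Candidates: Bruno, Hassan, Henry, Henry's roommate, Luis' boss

*himself* is a reflexive; Principle A requires it to be bound within its binding domain — the matrix clause.
— Bruno: subject of the clause headed by 'admired'; does not c-command the reflexive — cannot bind it (Principle A).
— Hassan: subject of the matrix clause; c-commands the reflexive within its binding domain — allowed (Principle A).
— Henry: possessor inside the object DP of the clause headed by 'admired'; does not c-command the reflexive — cannot bind it (Principle A).
— Henry's roommate: object of the clause headed by 'admired'; does not c-command the reflexive — cannot bind it (Principle A).
— Luis' boss: object of the clause headed by 'notified'; does not c-command the reflexive — cannot bind it (Principle A).

Hassan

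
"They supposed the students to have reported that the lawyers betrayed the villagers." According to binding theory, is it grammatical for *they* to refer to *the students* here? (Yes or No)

No

*the students* is an R-expression; Principle C requires it to be free (not bound by any c-commanding expression).
— they: subject of the matrix clause; the pronoun c-commands the R-expression — coreference blocked (Principle C).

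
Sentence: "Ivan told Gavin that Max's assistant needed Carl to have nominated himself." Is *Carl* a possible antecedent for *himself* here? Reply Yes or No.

Yes

*himself* is a reflexive; Principle A requires it to be bound within its binding domain — the clause headed by 'nominated'.
— Carl: subject of the clause headed by 'nominated'; c-commands the reflexive within its binding domain — allowed (Principle A).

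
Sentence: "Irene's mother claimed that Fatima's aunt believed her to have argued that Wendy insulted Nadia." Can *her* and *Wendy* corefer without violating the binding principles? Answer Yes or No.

No

*Wendy* is an R-expression; Principle C requires it to be free (not bound by any c-commanding expression).
— her: subject of the clause headed by 'argued'; the pronoun c-commands the R-expression — coreference blocked (Principle C).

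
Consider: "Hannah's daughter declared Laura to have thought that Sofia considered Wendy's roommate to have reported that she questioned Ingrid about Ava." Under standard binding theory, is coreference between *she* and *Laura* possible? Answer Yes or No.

*Laura* is an R-expression; Principle C requires it to be free (not bound by any c-commanding expression).
— she: subject of the clause headed by 'questioned'; the pronoun does not c-command the R-expression — coreference allowed.

Yes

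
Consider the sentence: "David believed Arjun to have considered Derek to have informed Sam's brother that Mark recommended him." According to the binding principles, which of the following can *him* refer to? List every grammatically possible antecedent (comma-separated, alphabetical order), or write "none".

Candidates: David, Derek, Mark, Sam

*him* is a pronoun; Principle B requires it to be free in its binding domain — the clause headed by 'recommended'.
— David: subject of the matrix clause; c-commands the pronoun but lies outside its binding domain — allowed.
— Derek: subject of the clause headed by 'informed'; c-commands the pronoun but lies outside its binding domain — allowed.
— Mark: subject of the clause headed by 'recommended'; c-commands the pronoun within its binding domain — blocked (Principle B).
— Sam: possessor inside the object DP of the clause headed by 'informed'; does not c-command the pronoun — Principle B does not apply; allowed.

David, Derek, Sam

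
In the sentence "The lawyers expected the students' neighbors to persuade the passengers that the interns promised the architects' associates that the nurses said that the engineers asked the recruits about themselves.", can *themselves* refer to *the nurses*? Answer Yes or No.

*themselves* is a reflexive; Principle A requires it to be bound within its binding domain — the clause headed by 'asked'.
— the nurses: subject of the clause headed by 'said'; c-commands the reflexive but lies outside its binding domain — cannot bind it (Principle A).

No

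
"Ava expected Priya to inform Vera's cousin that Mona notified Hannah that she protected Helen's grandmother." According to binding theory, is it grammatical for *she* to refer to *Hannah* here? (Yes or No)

Yes

*Hannah* is an R-expression; Principle C requires it to be free (not bound by any c-commanding expression).
— she: subject of the clause headed by 'protected'; the pronoun does not c-command the R-expression — coreference allowed.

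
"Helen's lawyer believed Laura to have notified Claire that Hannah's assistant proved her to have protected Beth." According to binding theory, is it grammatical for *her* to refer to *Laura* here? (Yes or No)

*Laura* is an R-expression; Principle C requires it to be free (not bound by any c-commanding expression).
— her: subject of the clause headed by 'protected'; the pronoun does not c-command the R-expression — coreference allowed.

Yes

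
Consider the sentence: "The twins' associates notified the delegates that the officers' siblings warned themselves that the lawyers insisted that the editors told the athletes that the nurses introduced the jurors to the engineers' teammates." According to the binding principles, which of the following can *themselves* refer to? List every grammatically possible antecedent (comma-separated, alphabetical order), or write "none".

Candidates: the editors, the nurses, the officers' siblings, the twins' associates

*themselves* is a reflexive; Principle A requires it to be bound within its binding domain — the clause headed by 'warned'.
— the editors: subject of the clause headed by 'told'; does not c-command the reflexive — cannot bind it (Principle A).
— the nurses: subject of the clause headed by 'introduced'; does not c-command the reflexive — cannot bind it (Principle A).
— the officers' siblings: subject of the clause headed by 'warned'; c-commands the reflexive within its binding domain — allowed (Principle A).
— the twins' associates: subject of the matrix clause; c-commands the reflexive but lies outside its binding domain — cannot bind it (Principle A).

the officers' siblings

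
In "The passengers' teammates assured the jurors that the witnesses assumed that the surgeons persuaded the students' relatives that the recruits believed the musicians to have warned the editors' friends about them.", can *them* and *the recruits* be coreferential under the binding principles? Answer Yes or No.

Yes

*the recruits* is an R-expression; Principle C requires it to be free (not bound by any c-commanding expression).
— them: second object of the clause headed by 'warned'; the pronoun does not c-command the R-expression — coreference allowed.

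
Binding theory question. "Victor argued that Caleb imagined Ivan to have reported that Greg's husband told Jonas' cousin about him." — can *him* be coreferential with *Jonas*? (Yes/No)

Yes

*him* is a pronoun; Principle B requires it to be free in its binding domain — the clause headed by 'told'.
— Jonas: possessor inside the object DP of the clause headed by 'told'; does not c-command the pronoun — Principle B does not apply; allowed.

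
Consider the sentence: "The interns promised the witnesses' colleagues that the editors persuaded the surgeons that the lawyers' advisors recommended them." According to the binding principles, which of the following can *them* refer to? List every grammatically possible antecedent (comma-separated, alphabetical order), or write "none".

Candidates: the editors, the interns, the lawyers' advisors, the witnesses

the editors, the interns, the witnesses

*them* is a pronoun; Principle B requires it to be free in its binding domain — the clause headed by 'recommended'.
— the editors: subject of the clause headed by 'persuaded'; c-commands the pronoun but lies outside its binding domain — allowed.
— the interns: subject of the matrix clause; c-commands the pronoun but lies outside its binding domain — allowed.
— the lawyers' advisors: subject of the clause headed by 'recommended'; c-commands the pronoun within its binding domain — blocked (Principle B).
— the witnesses: possessor inside the object DP of the matrix clause; does not c-command the pronoun — Principle B does not apply; allowed.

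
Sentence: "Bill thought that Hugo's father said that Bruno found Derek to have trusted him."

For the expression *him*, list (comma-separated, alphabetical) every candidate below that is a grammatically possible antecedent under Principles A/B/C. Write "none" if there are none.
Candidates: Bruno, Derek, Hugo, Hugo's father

*him* is a pronoun; Principle B requires it to be free in its binding domain — the clause headed by 'trusted'.
— Bruno: subject of the clause headed by 'found'; c-commands the pronoun but lies outside its binding domain — allowed.
— Derek: subject of the clause headed by 'trusted'; c-commands the pronoun within its binding domain — blocked (Principle B).
— Hugo: possessor inside the subject DP of the clause headed by 'said'; does not c-command the pronoun — Principle B does not apply; allowed.
— Hugo's father: subject of the clause headed by 'said'; c-commands the pronoun but lies outside its binding domain — allowed.

Bruno, Hugo, Hugo's father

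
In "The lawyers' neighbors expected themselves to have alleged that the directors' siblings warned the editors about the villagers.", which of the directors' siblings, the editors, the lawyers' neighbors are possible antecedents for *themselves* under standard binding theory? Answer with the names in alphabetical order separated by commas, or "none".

*themselves* is a reflexive; Principle A requires it to be bound within its binding domain — the matrix clause.
— the directors' siblings: subject of the clause headed by 'warned'; does not c-command the reflexive — cannot bind it (Principle A).
— the editors: object of the clause headed by 'warned'; does not c-command the reflexive — cannot bind it (Principle A).
— the lawyers' neighbors: subject of the matrix clause; c-commands the reflexive within its binding domain — allowed (Principle A).

the lawyers' neighbors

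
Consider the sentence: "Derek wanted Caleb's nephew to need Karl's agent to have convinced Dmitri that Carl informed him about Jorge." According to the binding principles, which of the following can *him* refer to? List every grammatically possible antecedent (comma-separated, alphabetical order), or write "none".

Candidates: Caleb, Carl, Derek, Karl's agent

*him* is a pronoun; Principle B requires it to be free in its binding domain — the clause headed by 'informed'.
— Caleb: possessor inside the subject DP of the clause headed by 'need'; does not c-command the pronoun — Principle B does not apply; allowed.
— Carl: subject of the clause headed by 'informed'; c-commands the pronoun within its binding domain — blocked (Principle B).
— Derek: subject of the matrix clause; c-commands the pronoun but lies outside its binding domain — allowed.
— Karl's agent: subject of the clause headed by 'convinced'; c-commands the pronoun but lies outside its binding domain — allowed.

Caleb, Derek, Karl's agent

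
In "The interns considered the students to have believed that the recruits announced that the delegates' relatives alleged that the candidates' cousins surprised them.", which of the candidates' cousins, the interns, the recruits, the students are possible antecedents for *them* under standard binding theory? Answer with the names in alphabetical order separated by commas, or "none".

the interns, the recruits, the students

*them* is a pronoun; Principle B requires it to be free in its binding domain — the clause headed by 'surprised'.
— the candidates' cousins: subject of the clause headed by 'surprised'; c-commands the pronoun within its binding domain — blocked (Principle B).
— the interns: subject of the matrix clause; c-commands the pronoun but lies outside its binding domain — allowed.
— the recruits: subject of the clause headed by 'announced'; c-commands the pronoun but lies outside its binding domain — allowed.
— the students: subject of the clause headed by 'believed'; c-commands the pronoun but lies outside its binding domain — allowed.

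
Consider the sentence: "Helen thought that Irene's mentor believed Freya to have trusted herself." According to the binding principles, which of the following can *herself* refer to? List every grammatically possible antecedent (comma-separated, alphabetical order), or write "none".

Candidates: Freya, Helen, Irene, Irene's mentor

Freya

*herself* is a reflexive; Principle A requires it to be bound within its binding domain — the clause headed by 'trusted'.
— Freya: subject of the clause headed by 'trusted'; c-commands the reflexive within its binding domain — allowed (Principle A).
— Helen: subject of the matrix clause; c-commands the reflexive but lies outside its binding domain — cannot bind it (Principle A).
— Irene: possessor inside the subject DP of the clause headed by 'believed'; does not c-command the reflexive — cannot bind it (Principle A).
— Irene's mentor: subject of the clause headed by 'believed'; c-commands the reflexive but lies outside its binding domain — cannot bind it (Principle A).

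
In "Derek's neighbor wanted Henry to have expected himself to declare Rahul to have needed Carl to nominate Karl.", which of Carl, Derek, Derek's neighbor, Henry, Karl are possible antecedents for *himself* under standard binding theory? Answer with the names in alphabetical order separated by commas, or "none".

*himself* is a reflexive; Principle A requires it to be bound within its binding domain — the clause headed by 'expected'.
— Carl: subject of the clause headed by 'nominate'; does not c-command the reflexive — cannot bind it (Principle A).
— Derek: possessor inside the subject DP of the matrix clause; does not c-command the reflexive — cannot bind it (Principle A).
— Derek's neighbor: subject of the matrix clause; c-commands the reflexive but lies outside its binding domain — cannot bind it (Principle A).
— Henry: subject of the clause headed by 'expected'; c-commands the reflexive within its binding domain — allowed (Principle A).
— Karl: object of the clause headed by 'nominate'; does not c-command the reflexive — cannot bind it (Principle A).

Henry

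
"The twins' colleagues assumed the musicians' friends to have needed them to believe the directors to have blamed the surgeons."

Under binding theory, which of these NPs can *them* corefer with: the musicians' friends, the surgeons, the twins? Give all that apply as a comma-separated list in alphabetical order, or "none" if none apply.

the twins

*them* is a pronoun; Principle B requires it to be free in its binding domain — the clause headed by 'needed'.
— the musicians' friends: subject of the clause headed by 'needed'; c-commands the pronoun within its binding domain — blocked (Principle B).
— the surgeons: object of the clause headed by 'blamed'; is c-commanded by the pronoun; coreference would bind this R-expression — blocked (Principle C).
— the twins: possessor inside the subject DP of the matrix clause; does not c-command the pronoun — Principle B does not apply; allowed.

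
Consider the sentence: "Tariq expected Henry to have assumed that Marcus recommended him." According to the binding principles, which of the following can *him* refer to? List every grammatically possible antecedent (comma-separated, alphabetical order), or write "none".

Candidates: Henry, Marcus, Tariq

*him* is a pronoun; Principle B requires it to be free in its binding domain — the clause headed by 'recommended'.
— Henry: subject of the clause headed by 'assumed'; c-commands the pronoun but lies outside its binding domain — allowed.
— Marcus: subject of the clause headed by 'recommended'; c-commands the pronoun within its binding domain — blocked (Principle B).
— Tariq: subject of the matrix clause; c-commands the pronoun but lies outside its binding domain — allowed.

Henry, Tariq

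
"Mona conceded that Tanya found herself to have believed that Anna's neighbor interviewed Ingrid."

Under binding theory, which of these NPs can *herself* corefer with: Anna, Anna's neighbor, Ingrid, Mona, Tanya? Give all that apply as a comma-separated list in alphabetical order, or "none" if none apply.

Tanya

*herself* is a reflexive; Principle A requires it to be bound within its binding domain — the clause headed by 'found'.
— Anna: possessor inside the subject DP of the clause headed by 'interviewed'; does not c-command the reflexive — cannot bind it (Principle A).
— Anna's neighbor: subject of the clause headed by 'interviewed'; does not c-command the reflexive — cannot bind it (Principle A).
— Ingrid: object of the clause headed by 'interviewed'; does not c-command the reflexive — cannot bind it (Principle A).
— Mona: subject of the matrix clause; c-commands the reflexive but lies outside its binding domain — cannot bind it (Principle A).
— Tanya: subject of the clause headed by 'found'; c-commands the reflexive within its binding domain — allowed (Principle A).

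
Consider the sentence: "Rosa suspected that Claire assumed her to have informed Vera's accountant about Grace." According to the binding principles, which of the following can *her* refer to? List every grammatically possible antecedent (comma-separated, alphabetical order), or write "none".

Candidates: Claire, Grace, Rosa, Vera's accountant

*her* is a pronoun; Principle B requires it to be free in its binding domain — the clause headed by 'assumed'.
— Claire: subject of the clause headed by 'assumed'; c-commands the pronoun within its binding domain — blocked (Principle B).
— Grace: second object of the clause headed by 'informed'; is c-commanded by the pronoun; coreference would bind this R-expression — blocked (Principle C).
— Rosa: subject of the matrix clause; c-commands the pronoun but lies outside its binding domain — allowed.
— Vera's accountant: object of the clause headed by 'informed'; is c-commanded by the pronoun; coreference would bind this R-expression — blocked (Principle C).

Rosa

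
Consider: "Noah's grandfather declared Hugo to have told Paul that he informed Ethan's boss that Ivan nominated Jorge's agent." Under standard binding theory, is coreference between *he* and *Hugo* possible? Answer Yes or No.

*Hugo* is an R-expression; Principle C requires it to be free (not bound by any c-commanding expression).
— he: subject of the clause headed by 'informed'; the pronoun does not c-command the R-expression — coreference allowed.

Yes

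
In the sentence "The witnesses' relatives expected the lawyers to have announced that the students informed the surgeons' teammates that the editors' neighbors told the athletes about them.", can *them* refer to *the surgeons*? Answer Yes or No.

*them* is a pronoun; Principle B requires it to be free in its binding domain — the clause headed by 'told'.
— the surgeons: possessor inside the object DP of the clause headed by 'informed'; does not c-command the pronoun — Principle B does not apply; allowed.

Yes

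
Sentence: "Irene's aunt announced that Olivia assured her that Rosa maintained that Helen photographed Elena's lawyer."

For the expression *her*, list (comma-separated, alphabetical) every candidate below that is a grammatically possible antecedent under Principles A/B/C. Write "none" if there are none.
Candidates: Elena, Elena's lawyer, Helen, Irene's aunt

Irene's aunt

*her* is a pronoun; Principle B requires it to be free in its binding domain — the clause headed by 'assured'.
— Elena: possessor inside the object DP of the clause headed by 'photographed'; is c-commanded by the pronoun; coreference would bind this R-expression — blocked (Principle C).
— Elena's lawyer: object of the clause headed by 'photographed'; is c-commanded by the pronoun; coreference would bind this R-expression — blocked (Principle C).
— Helen: subject of the clause headed by 'photographed'; is c-commanded by the pronoun; coreference would bind this R-expression — blocked (Principle C).
— Irene's aunt: subject of the matrix clause; c-commands the pronoun but lies outside its binding domain — allowed.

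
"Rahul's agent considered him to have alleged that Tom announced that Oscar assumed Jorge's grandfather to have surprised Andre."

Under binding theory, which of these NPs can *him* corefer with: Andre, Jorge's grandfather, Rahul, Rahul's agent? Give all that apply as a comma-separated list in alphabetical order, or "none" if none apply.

*him* is a pronoun; Principle B requires it to be free in its binding domain — the matrix clause.
— Andre: object of the clause headed by 'surprised'; is c-commanded by the pronoun; coreference would bind this R-expression — blocked (Principle C).
— Jorge's grandfather: subject of the clause headed by 'surprised'; is c-commanded by the pronoun; coreference would bind this R-expression — blocked (Principle C).
— Rahul: possessor inside the subject DP of the matrix clause; does not c-command the pronoun — Principle B does not apply; allowed.
— Rahul's agent: subject of the matrix clause; c-commands the pronoun within its binding domain — blocked (Principle B).

Rahul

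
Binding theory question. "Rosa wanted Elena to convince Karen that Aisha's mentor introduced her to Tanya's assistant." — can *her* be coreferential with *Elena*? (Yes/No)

*her* is a pronoun; Principle B requires it to be free in its binding domain — the clause headed by 'introduced'.
— Elena: subject of the clause headed by 'convince'; c-commands the pronoun but lies outside its binding domain — allowed.

Yes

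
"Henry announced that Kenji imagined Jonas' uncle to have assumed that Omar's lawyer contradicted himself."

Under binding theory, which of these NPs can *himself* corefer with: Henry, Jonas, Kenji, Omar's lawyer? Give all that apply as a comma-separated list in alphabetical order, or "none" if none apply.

*himself* is a reflexive; Principle A requires it to be bound within its binding domain — the clause headed by 'contradicted'.
— Henry: subject of the matrix clause; c-commands the reflexive but lies outside its binding domain — cannot bind it (Principle A).
— Jonas: possessor inside the subject DP of the clause headed by 'assumed'; does not c-command the reflexive — cannot bind it (Principle A).
— Kenji: subject of the clause headed by 'imagined'; c-commands the reflexive but lies outside its binding domain — cannot bind it (Principle A).
— Omar's lawyer: subject of the clause headed by 'contradicted'; c-commands the reflexive within its binding domain — allowed (Principle A).

Omar's lawyer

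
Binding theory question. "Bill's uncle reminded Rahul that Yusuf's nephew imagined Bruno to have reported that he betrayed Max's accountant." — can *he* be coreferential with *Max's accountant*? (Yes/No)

No

*he* is a pronoun; Principle B requires it to be free in its binding domain — the clause headed by 'betrayed'.
— Max's accountant: object of the clause headed by 'betrayed'; is c-commanded by the pronoun; coreference would bind this R-expression — blocked (Principle C).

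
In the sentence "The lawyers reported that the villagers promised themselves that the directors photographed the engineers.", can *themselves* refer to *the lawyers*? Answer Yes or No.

No

*themselves* is a reflexive; Principle A requires it to be bound within its binding domain — the clause headed by 'promised'.
— the lawyers: subject of the matrix clause; c-commands the reflexive but lies outside its binding domain — cannot bind it (Principle A).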